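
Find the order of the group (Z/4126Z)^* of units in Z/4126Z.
(Z/4126Z)^* consists of the classes a with gcd(a, 4126) = 1, so its order is φ(4126). φ is multiplicative, with φ(p^e) = p^e − p^(e−1). Factorise 4126 = 2 · 2063. Then
  φ(4126) = (2 − 1) · (2063 − 1) = 1 · 2062 = 2062.
Thus |(Z/4126Z)^*| = 2062.

Final answer: |(Z/4126Z)^*| = 2062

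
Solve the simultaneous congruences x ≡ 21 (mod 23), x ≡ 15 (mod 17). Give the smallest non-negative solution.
The moduli 23, 17 are pairwise coprime, so by the CRT there is a unique solution mod 23·17 = 391.
Solve by successive substitution. Start with x ≡ 21 (mod 23).
  Combine with x ≡ 15 (mod 17): write x = 21 + 23·t and require 21 + 23·t ≡ 15 (mod 17), i.e. 23·t ≡ 15 − 21 ≡ 11 (mod 17). Since 23^(−1) ≡ 3 (mod 17) (23 ≡ 6 (mod 17)), t ≡ 3·11 ≡ 16 (mod 17). So x ≡ 21 + 23·16 = 389 (mod 391).
Unique solution in [0, 391): x = 389.

Final answer: x ≡ 389 (mod 391); the representative in [0, 391) is 389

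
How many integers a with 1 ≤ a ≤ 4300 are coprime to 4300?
The number of a ∈ {1, ..., 4300} with gcd(a, 4300) = 1 is by definition Euler's totient φ(4300). φ is multiplicative, with φ(p^e) = p^e − p^(e−1). Factorise 4300 = 2^2 · 5^2 · 43. Then
  φ(4300) = (2^2 − 2^1) · (5^2 − 5^1) · (43 − 1) = 2 · 20 · 42 = 1680.
So there are 1680 such integers.

Final answer: 1680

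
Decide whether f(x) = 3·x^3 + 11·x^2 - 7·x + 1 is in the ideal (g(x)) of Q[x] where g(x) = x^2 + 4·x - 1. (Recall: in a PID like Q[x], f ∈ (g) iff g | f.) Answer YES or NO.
YES

In Q[x] the ideal (g) consists of all multiples of g, so f ∈ (g) iff g | f, i.e. iff the remainder of f on division by g is 0. Divide f by g (g is monic, so eliminate the leading term of the running remainder at each step):
  leading term 3·x^3: subtract (3·x)·g(x) = 3·x^3 + 12·x^2 - 3·x, leaving -x^2 - 4·x + 1
  leading term -x^2: subtract (-1)·g(x) = -x^2 - 4·x + 1, leaving 0
The remainder is 0, so f(x) = g(x) · h(x) with h(x) = 3·x - 1. Hence g | f, i.e. f ∈ (g).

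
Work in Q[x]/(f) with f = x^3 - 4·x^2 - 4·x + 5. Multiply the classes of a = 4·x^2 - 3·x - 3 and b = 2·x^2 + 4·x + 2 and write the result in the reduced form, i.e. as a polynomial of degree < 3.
First multiply in Q[x] without reducing: a · b = 8·x^4 + 10·x^3 - 10·x^2 - 18·x - 6. Now divide by f(x) = x^3 - 4·x^2 - 4·x + 5, eliminating the leading term at each step:
  leading term 8·x^4: subtract (8·x)·f(x) = 8·x^4 - 32·x^3 - 32·x^2 + 40·x, leaving 42·x^3 + 22·x^2 - 58·x - 6
  leading term 42·x^3: subtract (42)·f(x) = 42·x^3 - 168·x^2 - 168·x + 210, leaving 190·x^2 + 110·x - 216
The degree is now < 3, so this is the remainder. Hence a · b ≡ 190·x^2 + 110·x - 216 in Q[x]/(f).

Final answer: a · b ≡ 190·x^2 + 110·x - 216 (mod f(x))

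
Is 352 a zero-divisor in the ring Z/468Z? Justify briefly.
YES

gcd(352, 468) = 4 > 1, so 352 is not a unit in Z/468Z. In Z/nZ every nonzero non-unit is a zero-divisor: explicitly, take b = 468/gcd = 117 ≠ 0 (mod 468); then 352·117 = 41184 = 88·468, i.e. 352·117 ≡ 0 (mod 468). So 352 is a zero-divisor.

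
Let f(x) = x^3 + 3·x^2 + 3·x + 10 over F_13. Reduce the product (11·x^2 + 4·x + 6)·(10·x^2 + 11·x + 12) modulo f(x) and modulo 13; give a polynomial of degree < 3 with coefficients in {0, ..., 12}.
Multiply as integer polynomials: a · b = 110·x^4 + 161·x^3 + 236·x^2 + 114·x + 72. Reducing coefficients mod 13: a · b ≡ 6·x^4 + 5·x^3 + 2·x^2 + 10·x + 7. Now divide by f(x) = x^3 + 3·x^2 + 3·x + 10 in F_13[x], eliminating the leading term at each step:
  leading term 6·x^4: subtract (6·x)·f(x) = 6·x^4 + 5·x^3 + 5·x^2 + 8·x, leaving 10·x^2 + 2·x + 7 (coefficients mod 13)
The degree is now < 3, so this is the remainder. Hence a · b ≡ 10·x^2 + 2·x + 7 in F_13[x]/(f).

Final answer: a · b ≡ 10·x^2 + 2·x + 7 (mod f(x))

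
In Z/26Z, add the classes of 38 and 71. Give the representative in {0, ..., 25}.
5

Reduce the summands first: 38 ≡ 12, 71 ≡ 19 (mod 26), so 38 + 71 ≡ 12 + 19 (mod 26). 12 + 19 = 31; 31 = 1·26 + 5, so (38 + 71) mod 26 = 5.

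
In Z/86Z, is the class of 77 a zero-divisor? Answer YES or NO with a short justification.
gcd(77, 86) = 1, so 77 is a unit in Z/86Z (it has a multiplicative inverse). A unit cannot be a zero-divisor: if 77·b ≡ 0 then multiplying both sides by 77^(−1) gives b ≡ 0. So 77 is not a zero-divisor.

Final answer: NO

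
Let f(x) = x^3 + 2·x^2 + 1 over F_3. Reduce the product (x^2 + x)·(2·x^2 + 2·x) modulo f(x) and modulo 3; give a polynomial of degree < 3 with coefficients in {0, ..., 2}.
a · b ≡ 2·x^2 + x (mod f(x))

Multiply as integer polynomials: a · b = 2·x^4 + 4·x^3 + 2·x^2. Reducing coefficients mod 3: a · b ≡ 2·x^4 + x^3 + 2·x^2. Now divide by f(x) = x^3 + 2·x^2 + 1 in F_3[x], eliminating the leading term at each step:
  leading term 2·x^4: subtract (2·x)·f(x) = 2·x^4 + x^3 + 2·x, leaving 2·x^2 + x (coefficients mod 3)
The degree is now < 3, so this is the remainder. Hence a · b ≡ 2·x^2 + x in F_3[x]/(f).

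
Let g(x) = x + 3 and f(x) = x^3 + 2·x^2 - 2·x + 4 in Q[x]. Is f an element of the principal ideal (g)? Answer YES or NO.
In Q[x] the ideal (g) consists of all multiples of g, so f ∈ (g) iff g | f, i.e. iff the remainder of f on division by g is 0. Divide f by g (g is monic, so eliminate the leading term of the running remainder at each step):
  leading term x^3: subtract (x^2)·g(x) = x^3 + 3·x^2, leaving -x^2 - 2·x + 4
  leading term -x^2: subtract (-x)·g(x) = -x^2 - 3·x, leaving x + 4
  leading term x: subtract (1)·g(x) = x + 3, leaving 1
The remainder r(x) = 1 ≠ 0 (and deg r < deg g), so g ∤ f, i.e. f ∉ (g).

Final answer: NO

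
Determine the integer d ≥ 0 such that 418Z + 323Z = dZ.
In the PID Z, (a, b) is generated by gcd(a, b). Compute gcd(418, 323) with the extended Euclidean algorithm, tracking rows (r, s, t) with s·418 + t·323 = r:
  row A: (418, 1, 0)   [1·418 + 0·323 = 418]
  row B: (323, 0, 1)   [0·418 + 1·323 = 323]
  418 = 1·323 + 95   → row C = row A − 1·row B = (95, 1, −1)   [check: 1·418 − 1·323 = 95]
  323 = 3·95 + 38   → row D = row B − 3·row C = (38, −3, 4)   [check: −3·418 + 4·323 = 38]
  95 = 2·38 + 19   → row E = row C − 2·row D = (19, 7, −9)   [check: 7·418 − 9·323 = 19]
  38 = 2·19 + 0   → remainder 0, stop. gcd = 19 (last nonzero row E).
So gcd(418, 323) = 19, with Bézout identity 7·418 − 9·323 = 19. Containment (⊇): the Bézout identity exhibits 19 as an element of (418, 323), giving (19) ⊆ (418, 323). Containment (⊆): since 19 | 418 and 19 | 323 (418 = 19·22, 323 = 19·17), every Z-linear combination of 418 and 323 is divisible by 19, so (418, 323) ⊆ (19). Therefore (418, 323) = (19), d = 19.

Final answer: (418, 323) = (19); d = 19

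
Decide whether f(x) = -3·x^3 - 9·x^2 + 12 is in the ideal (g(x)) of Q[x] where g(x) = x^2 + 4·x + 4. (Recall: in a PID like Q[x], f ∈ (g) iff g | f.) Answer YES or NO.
YES

In Q[x] the ideal (g) consists of all multiples of g, so f ∈ (g) iff g | f, i.e. iff the remainder of f on division by g is 0. Divide f by g (g is monic, so eliminate the leading term of the running remainder at each step):
  leading term -3·x^3: subtract (-3·x)·g(x) = -3·x^3 - 12·x^2 - 12·x, leaving 3·x^2 + 12·x + 12
  leading term 3·x^2: subtract (3)·g(x) = 3·x^2 + 12·x + 12, leaving 0
The remainder is 0, so f(x) = g(x) · h(x) with h(x) = 3 - 3·x. Hence g | f, i.e. f ∈ (g).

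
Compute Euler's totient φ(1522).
φ is multiplicative, with φ(p^e) = p^e − p^(e−1). Factorise 1522 = 2 · 761. Then
  φ(1522) = (2 − 1) · (761 − 1) = 1 · 760 = 760.

Final answer: φ(1522) = 760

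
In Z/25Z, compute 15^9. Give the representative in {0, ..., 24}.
Use repeated squaring. Binary(9) = 1001. Walk through the bits of the exponent 9 left-to-right: at each bit after the leading one, square the running value, then multiply by 15 if the bit is 1 (always reducing mod 25):
  bit 1 = 1 (leading): start with 15.
  bit 2 = 0: square 15^2 = 225 ≡ 0 (mod 25).
  bit 3 = 0: square 0^2 = 0 (mod 25).
  bit 4 = 1: square 0^2 = 0; bit is 1, so multiply 0·15 = 0 (mod 25).
Final value: 15^9 ≡ 0 (mod 25).

Final answer: 0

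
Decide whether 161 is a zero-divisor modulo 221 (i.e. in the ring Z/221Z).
gcd(161, 221) = 1, so 161 is a unit in Z/221Z (it has a multiplicative inverse). A unit cannot be a zero-divisor: if 161·b ≡ 0 then multiplying both sides by 161^(−1) gives b ≡ 0. So 161 is not a zero-divisor.

Final answer: NO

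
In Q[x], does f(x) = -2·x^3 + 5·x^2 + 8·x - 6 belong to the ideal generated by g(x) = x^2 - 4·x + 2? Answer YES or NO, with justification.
YES

In Q[x] the ideal (g) consists of all multiples of g, so f ∈ (g) iff g | f, i.e. iff the remainder of f on division by g is 0. Divide f by g (g is monic, so eliminate the leading term of the running remainder at each step):
  leading term -2·x^3: subtract (-2·x)·g(x) = -2·x^3 + 8·x^2 - 4·x, leaving -3·x^2 + 12·x - 6
  leading term -3·x^2: subtract (-3)·g(x) = -3·x^2 + 12·x - 6, leaving 0
The remainder is 0, so f(x) = g(x) · h(x) with h(x) = -2·x - 3. Hence g | f, i.e. f ∈ (g).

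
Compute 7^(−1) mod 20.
7^(−1) ≡ 3 (mod 20)

Apply the extended Euclidean algorithm to (20, 7), tracking rows (r, s, t) with s·20 + t·7 = r. Each division r_prev = q·r_cur + r_new produces the new row as (previous row) − q·(current row):
  row A: (20, 1, 0)   [1·20 + 0·7 = 20]
  row B: (7, 0, 1)   [0·20 + 1·7 = 7]
  20 = 2·7 + 6   → row C = row A − 2·row B = (6, 1, −2)   [check: 1·20 − 2·7 = 6]
  7 = 1·6 + 1   → row D = row B − 1·row C = (1, −1, 3)   [check: −1·20 + 3·7 = 1]
  6 = 6·1 + 0   → remainder 0, stop. gcd = 1 (last nonzero row D).
The gcd is 1, so 7 is invertible mod 20. The last nonzero row gives −1·20 + 3·7 = 1, so t = 3. So 7^(−1) ≡ 3 (mod 20). Verify: 7 · 3 = 21 ≡ 1 (mod 20). ✓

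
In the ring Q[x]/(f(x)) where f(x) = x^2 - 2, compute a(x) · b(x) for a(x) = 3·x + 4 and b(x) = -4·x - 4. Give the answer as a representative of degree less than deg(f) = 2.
First multiply in Q[x] without reducing: a · b = -12·x^2 - 28·x - 16. Now divide by f(x) = x^2 - 2, eliminating the leading term at each step:
  leading term -12·x^2: subtract (-12)·f(x) = 24 - 12·x^2, leaving -28·x - 40
The degree is now < 2, so this is the remainder. Hence a · b ≡ -28·x - 40 in Q[x]/(f).

Final answer: a · b ≡ -28·x - 40 (mod f(x))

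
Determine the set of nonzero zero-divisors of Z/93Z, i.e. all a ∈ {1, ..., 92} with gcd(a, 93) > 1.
An element a ∈ Z/93Z (with a ≠ 0) is a zero-divisor iff gcd(a, 93) > 1 (because a is a unit precisely when gcd(a, n) = 1, and in Z/nZ every nonzero, non-unit element is a zero-divisor). Scan a = 1, ..., 92 and keep those with gcd(a, 93) > 1:
  gcd(3, 93) = 3, gcd(6, 93) = 3, gcd(9, 93) = 3, gcd(12, 93) = 3, gcd(15, 93) = 3, gcd(18, 93) = 3, gcd(21, 93) = 3, gcd(24, 93) = 3, gcd(27, 93) = 3, gcd(30, 93) = 3, gcd(31, 93) = 31, gcd(33, 93) = 3, gcd(36, 93) = 3, gcd(39, 93) = 3, gcd(42, 93) = 3, gcd(45, 93) = 3, gcd(48, 93) = 3, gcd(51, 93) = 3, gcd(54, 93) = 3, gcd(57, 93) = 3, gcd(60, 93) = 3, gcd(62, 93) = 31, gcd(63, 93) = 3, gcd(66, 93) = 3, gcd(69, 93) = 3, gcd(72, 93) = 3, gcd(75, 93) = 3, gcd(78, 93) = 3, gcd(81, 93) = 3, gcd(84, 93) = 3, gcd(87, 93) = 3, gcd(90, 93) = 3.
All other a ∈ {1, ..., 92} have gcd(a, 93) = 1 and are units. So the nonzero zero-divisors are exactly the 32 values of a appearing in this scan.

Final answer: nonzero zero-divisors of Z/93Z = {3, 6, 9, 12, 15, 18, 21, 24, 27, 30, 31, 33, 36, 39, 42, 45, 48, 51, 54, 57, 60, 62, 63, 66, 69, 72, 75, 78, 81, 84, 87, 90}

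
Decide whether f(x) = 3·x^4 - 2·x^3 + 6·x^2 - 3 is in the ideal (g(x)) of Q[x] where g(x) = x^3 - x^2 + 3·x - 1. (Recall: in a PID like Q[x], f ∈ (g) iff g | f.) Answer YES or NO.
NO

In Q[x] the ideal (g) consists of all multiples of g, so f ∈ (g) iff g | f, i.e. iff the remainder of f on division by g is 0. Divide f by g (g is monic, so eliminate the leading term of the running remainder at each step):
  leading term 3·x^4: subtract (3·x)·g(x) = 3·x^4 - 3·x^3 + 9·x^2 - 3·x, leaving x^3 - 3·x^2 + 3·x - 3
  leading term x^3: subtract (1)·g(x) = x^3 - x^2 + 3·x - 1, leaving -2·x^2 - 2
The remainder r(x) = -2·x^2 - 2 ≠ 0 (and deg r < deg g), so g ∤ f, i.e. f ∉ (g).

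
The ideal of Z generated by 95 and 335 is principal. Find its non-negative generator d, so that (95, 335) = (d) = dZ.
(95, 335) = (5); d = 5

In the PID Z, (a, b) is generated by gcd(a, b). Compute gcd(335, 95) with the extended Euclidean algorithm, tracking rows (r, s, t) with s·335 + t·95 = r:
  row A: (335, 1, 0)   [1·335 + 0·95 = 335]
  row B: (95, 0, 1)   [0·335 + 1·95 = 95]
  335 = 3·95 + 50   → row C = row A − 3·row B = (50, 1, −3)   [check: 1·335 − 3·95 = 50]
  95 = 1·50 + 45   → row D = row B − 1·row C = (45, −1, 4)   [check: −1·335 + 4·95 = 45]
  50 = 1·45 + 5   → row E = row C − 1·row D = (5, 2, −7)   [check: 2·335 − 7·95 = 5]
  45 = 9·5 + 0   → remainder 0, stop. gcd = 5 (last nonzero row E).
So gcd(95, 335) = 5, with Bézout identity 2·335 − 7·95 = 5. Containment (⊇): the Bézout identity exhibits 5 as an element of (95, 335), giving (5) ⊆ (95, 335). Containment (⊆): since 5 | 95 and 5 | 335 (95 = 5·19, 335 = 5·67), every Z-linear combination of 95 and 335 is divisible by 5, so (95, 335) ⊆ (5). Therefore (95, 335) = (5), d = 5.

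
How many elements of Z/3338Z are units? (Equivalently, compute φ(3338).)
Z/3338Z has φ(3338) = 1668 units

An element a ∈ Z/3338Z is a unit iff gcd(a, 3338) = 1, so the number of units is φ(3338). φ is multiplicative, with φ(p^e) = p^e − p^(e−1). Factorise 3338 = 2 · 1669. Then
  φ(3338) = (2 − 1) · (1669 − 1) = 1 · 1668 = 1668.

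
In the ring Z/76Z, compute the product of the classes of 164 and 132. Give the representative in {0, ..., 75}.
Reduce the factors first: 164 ≡ 12, 132 ≡ 56 (mod 76), so 164 · 132 ≡ 12 · 56 (mod 76). 12 · 56 = 672. Dividing by 76: 672 = 8·76 + 64. So (164 · 132) mod 76 = 64.

Final answer: 64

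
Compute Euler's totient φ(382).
φ(382) = 190

φ is multiplicative, with φ(p^e) = p^e − p^(e−1). Factorise 382 = 2 · 191. Then
  φ(382) = (2 − 1) · (191 − 1) = 1 · 190 = 190.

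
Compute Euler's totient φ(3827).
φ is multiplicative, with φ(p^e) = p^e − p^(e−1). Factorise 3827 = 43 · 89. Then
  φ(3827) = (43 − 1) · (89 − 1) = 42 · 88 = 3696.

Final answer: φ(3827) = 3696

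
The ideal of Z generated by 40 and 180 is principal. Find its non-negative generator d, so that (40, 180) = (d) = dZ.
In the PID Z, (a, b) is generated by gcd(a, b). Compute gcd(180, 40) with the extended Euclidean algorithm, tracking rows (r, s, t) with s·180 + t·40 = r:
  row A: (180, 1, 0)   [1·180 + 0·40 = 180]
  row B: (40, 0, 1)   [0·180 + 1·40 = 40]
  180 = 4·40 + 20   → row C = row A − 4·row B = (20, 1, −4)   [check: 1·180 − 4·40 = 20]
  40 = 2·20 + 0   → remainder 0, stop. gcd = 20 (last nonzero row C).
So gcd(40, 180) = 20, with Bézout identity 1·180 − 4·40 = 20. Containment (⊇): the Bézout identity exhibits 20 as an element of (40, 180), giving (20) ⊆ (40, 180). Containment (⊆): since 20 | 40 and 20 | 180 (40 = 20·2, 180 = 20·9), every Z-linear combination of 40 and 180 is divisible by 20, so (40, 180) ⊆ (20). Therefore (40, 180) = (20), d = 20.

Final answer: (40, 180) = (20); d = 20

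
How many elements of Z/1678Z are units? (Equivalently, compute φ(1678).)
Z/1678Z has φ(1678) = 838 units

An element a ∈ Z/1678Z is a unit iff gcd(a, 1678) = 1, so the number of units is φ(1678). φ is multiplicative, with φ(p^e) = p^e − p^(e−1). Factorise 1678 = 2 · 839. Then
  φ(1678) = (2 − 1) · (839 − 1) = 1 · 838 = 838.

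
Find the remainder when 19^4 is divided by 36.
Use repeated squaring. Binary(4) = 100. Walk through the bits of the exponent 4 left-to-right: at each bit after the leading one, square the running value, then multiply by 19 if the bit is 1 (always reducing mod 36):
  bit 1 = 1 (leading): start with 19.
  bit 2 = 0: square 19^2 = 361 ≡ 1 (mod 36).
  bit 3 = 0: square 1^2 = 1 (mod 36).
Final value: 19^4 ≡ 1 (mod 36).

Final answer: 1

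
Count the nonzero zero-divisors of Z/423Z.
Z/423Z has 146 nonzero zero-divisors

In Z/423Z each nonzero element is either a unit (gcd with 423 is 1) or a zero-divisor (gcd > 1). The number of units is φ(423): factorise 423 = 3^2 · 47, so φ(423) = (3^2 − 3^1) · (47 − 1) = 6 · 46 = 276. The nonzero elements number 423 − 1 = 422. Hence the nonzero zero-divisors number 422 − 276 = 146.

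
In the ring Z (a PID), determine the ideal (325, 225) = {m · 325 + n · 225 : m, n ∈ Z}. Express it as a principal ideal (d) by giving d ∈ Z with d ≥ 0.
In the PID Z, (a, b) is generated by gcd(a, b). Compute gcd(325, 225) with the extended Euclidean algorithm, tracking rows (r, s, t) with s·325 + t·225 = r:
  row A: (325, 1, 0)   [1·325 + 0·225 = 325]
  row B: (225, 0, 1)   [0·325 + 1·225 = 225]
  325 = 1·225 + 100   → row C = row A − 1·row B = (100, 1, −1)   [check: 1·325 − 1·225 = 100]
  225 = 2·100 + 25   → row D = row B − 2·row C = (25, −2, 3)   [check: −2·325 + 3·225 = 25]
  100 = 4·25 + 0   → remainder 0, stop. gcd = 25 (last nonzero row D).
So gcd(325, 225) = 25, with Bézout identity −2·325 + 3·225 = 25. Containment (⊇): the Bézout identity exhibits 25 as an element of (325, 225), giving (25) ⊆ (325, 225). Containment (⊆): since 25 | 325 and 25 | 225 (325 = 25·13, 225 = 25·9), every Z-linear combination of 325 and 225 is divisible by 25, so (325, 225) ⊆ (25). Therefore (325, 225) = (25), d = 25.

Final answer: (325, 225) = (25); d = 25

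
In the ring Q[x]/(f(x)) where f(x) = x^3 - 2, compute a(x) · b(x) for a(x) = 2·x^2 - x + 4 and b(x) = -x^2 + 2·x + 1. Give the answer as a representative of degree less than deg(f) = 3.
a · b ≡ -4·x^2 + 3·x + 14 (mod f(x))

First multiply in Q[x] without reducing: a · b = -2·x^4 + 5·x^3 - 4·x^2 + 7·x + 4. Now divide by f(x) = x^3 - 2, eliminating the leading term at each step:
  leading term -2·x^4: subtract (-2·x)·f(x) = -2·x^4 + 4·x, leaving 5·x^3 - 4·x^2 + 3·x + 4
  leading term 5·x^3: subtract (5)·f(x) = 5·x^3 - 10, leaving -4·x^2 + 3·x + 14
The degree is now < 3, so this is the remainder. Hence a · b ≡ -4·x^2 + 3·x + 14 in Q[x]/(f).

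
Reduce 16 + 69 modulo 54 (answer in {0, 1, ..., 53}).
31

Reduce the summands first: 69 ≡ 15 (mod 54), so 16 + 69 ≡ 16 + 15 (mod 54). 16 + 15 = 31; 31 = 0·54 + 31, so (16 + 69) mod 54 = 31.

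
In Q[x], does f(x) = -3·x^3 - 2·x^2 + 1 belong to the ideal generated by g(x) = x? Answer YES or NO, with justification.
In Q[x] the ideal (g) consists of all multiples of g, so f ∈ (g) iff g | f, i.e. iff the remainder of f on division by g is 0. Divide f by g (g is monic, so eliminate the leading term of the running remainder at each step):
  leading term -3·x^3: subtract (-3·x^2)·g(x) = -3·x^3, leaving 1 - 2·x^2
  leading term -2·x^2: subtract (-2·x)·g(x) = -2·x^2, leaving 1
The remainder r(x) = 1 ≠ 0 (and deg r < deg g), so g ∤ f, i.e. f ∉ (g).

Final answer: NO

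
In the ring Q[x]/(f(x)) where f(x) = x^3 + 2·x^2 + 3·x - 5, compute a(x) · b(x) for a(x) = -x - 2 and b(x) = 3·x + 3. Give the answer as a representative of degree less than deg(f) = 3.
a · b ≡ -3·x^2 - 9·x - 6 (mod f(x))

First multiply in Q[x] without reducing: a · b = -3·x^2 - 9·x - 6. This already has degree < 3, so no reduction is needed. Hence a · b ≡ -3·x^2 - 9·x - 6 in Q[x]/(f).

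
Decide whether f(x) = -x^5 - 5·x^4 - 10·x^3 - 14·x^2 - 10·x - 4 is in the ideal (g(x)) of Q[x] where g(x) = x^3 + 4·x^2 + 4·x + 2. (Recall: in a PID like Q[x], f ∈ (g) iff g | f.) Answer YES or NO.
In Q[x] the ideal (g) consists of all multiples of g, so f ∈ (g) iff g | f, i.e. iff the remainder of f on division by g is 0. Divide f by g (g is monic, so eliminate the leading term of the running remainder at each step):
  leading term -x^5: subtract (-x^2)·g(x) = -x^5 - 4·x^4 - 4·x^3 - 2·x^2, leaving -x^4 - 6·x^3 - 12·x^2 - 10·x - 4
  leading term -x^4: subtract (-x)·g(x) = -x^4 - 4·x^3 - 4·x^2 - 2·x, leaving -2·x^3 - 8·x^2 - 8·x - 4
  leading term -2·x^3: subtract (-2)·g(x) = -2·x^3 - 8·x^2 - 8·x - 4, leaving 0
The remainder is 0, so f(x) = g(x) · h(x) with h(x) = -x^2 - x - 2. Hence g | f, i.e. f ∈ (g).

Final answer: YES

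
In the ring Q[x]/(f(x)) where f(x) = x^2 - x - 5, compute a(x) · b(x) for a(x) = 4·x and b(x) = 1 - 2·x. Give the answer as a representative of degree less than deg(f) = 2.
a · b ≡ -4·x - 40 (mod f(x))

First multiply in Q[x] without reducing: a · b = -8·x^2 + 4·x. Now divide by f(x) = x^2 - x - 5, eliminating the leading term at each step:
  leading term -8·x^2: subtract (-8)·f(x) = -8·x^2 + 8·x + 40, leaving -4·x - 40
The degree is now < 2, so this is the remainder. Hence a · b ≡ -4·x - 40 in Q[x]/(f).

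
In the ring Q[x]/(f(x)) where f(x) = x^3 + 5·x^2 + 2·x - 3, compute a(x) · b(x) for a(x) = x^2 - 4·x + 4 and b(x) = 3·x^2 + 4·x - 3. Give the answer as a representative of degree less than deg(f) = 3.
First multiply in Q[x] without reducing: a · b = 3·x^4 - 8·x^3 - 7·x^2 + 28·x - 12. Now divide by f(x) = x^3 + 5·x^2 + 2·x - 3, eliminating the leading term at each step:
  leading term 3·x^4: subtract (3·x)·f(x) = 3·x^4 + 15·x^3 + 6·x^2 - 9·x, leaving -23·x^3 - 13·x^2 + 37·x - 12
  leading term -23·x^3: subtract (-23)·f(x) = -23·x^3 - 115·x^2 - 46·x + 69, leaving 102·x^2 + 83·x - 81
The degree is now < 3, so this is the remainder. Hence a · b ≡ 102·x^2 + 83·x - 81 in Q[x]/(f).

Final answer: a · b ≡ 102·x^2 + 83·x - 81 (mod f(x))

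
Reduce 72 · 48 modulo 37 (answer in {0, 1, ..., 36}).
15

Reduce the factors first: 72 ≡ 35, 48 ≡ 11 (mod 37), so 72 · 48 ≡ 35 · 11 (mod 37). 35 · 11 = 385. Dividing by 37: 385 = 10·37 + 15. So (72 · 48) mod 37 = 15.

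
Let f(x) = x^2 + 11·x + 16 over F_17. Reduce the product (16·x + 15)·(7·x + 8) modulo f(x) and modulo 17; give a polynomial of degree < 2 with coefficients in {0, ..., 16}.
Multiply as integer polynomials: a · b = 112·x^2 + 233·x + 120. Reducing coefficients mod 17: a · b ≡ 10·x^2 + 12·x + 1. Now divide by f(x) = x^2 + 11·x + 16 in F_17[x], eliminating the leading term at each step:
  leading term 10·x^2: subtract (10)·f(x) = 10·x^2 + 8·x + 7, leaving 4·x + 11 (coefficients mod 17)
The degree is now < 2, so this is the remainder. Hence a · b ≡ 4·x + 11 in F_17[x]/(f).

Final answer: a · b ≡ 4·x + 11 (mod f(x))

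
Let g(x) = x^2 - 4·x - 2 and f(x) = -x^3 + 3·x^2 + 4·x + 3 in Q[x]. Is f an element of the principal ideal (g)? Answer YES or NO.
NO

In Q[x] the ideal (g) consists of all multiples of g, so f ∈ (g) iff g | f, i.e. iff the remainder of f on division by g is 0. Divide f by g (g is monic, so eliminate the leading term of the running remainder at each step):
  leading term -x^3: subtract (-x)·g(x) = -x^3 + 4·x^2 + 2·x, leaving -x^2 + 2·x + 3
  leading term -x^2: subtract (-1)·g(x) = -x^2 + 4·x + 2, leaving 1 - 2·x
The remainder r(x) = 1 - 2·x ≠ 0 (and deg r < deg g), so g ∤ f, i.e. f ∉ (g).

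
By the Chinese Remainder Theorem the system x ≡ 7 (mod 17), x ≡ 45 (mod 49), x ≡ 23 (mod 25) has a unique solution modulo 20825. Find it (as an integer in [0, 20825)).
x ≡ 8473 (mod 20825); the representative in [0, 20825) is 8473

The moduli 17, 49, 25 are pairwise coprime, so by the CRT there is a unique solution mod 17·49·25 = 20825.
Solve by successive substitution. Start with x ≡ 7 (mod 17).
  Combine with x ≡ 45 (mod 49): write x = 7 + 17·t and require 7 + 17·t ≡ 45 (mod 49), i.e. 17·t ≡ 45 − 7 ≡ 38 (mod 49). Since 17^(−1) ≡ 26 (mod 49), t ≡ 26·38 ≡ 8 (mod 49). So x ≡ 7 + 17·8 = 143 (mod 833).
  Combine with x ≡ 23 (mod 25): write x = 143 + 833·t and require 143 + 833·t ≡ 23 (mod 25), i.e. 833·t ≡ 23 − 143 ≡ 5 (mod 25). Since 833^(−1) ≡ 22 (mod 25) (833 ≡ 8 (mod 25)), t ≡ 22·5 ≡ 10 (mod 25). So x ≡ 143 + 833·10 = 8473 (mod 20825).
Unique solution in [0, 20825): x = 8473.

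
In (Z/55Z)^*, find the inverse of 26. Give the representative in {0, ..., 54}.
Apply the extended Euclidean algorithm to (55, 26), tracking rows (r, s, t) with s·55 + t·26 = r. Each division r_prev = q·r_cur + r_new produces the new row as (previous row) − q·(current row):
  row A: (55, 1, 0)   [1·55 + 0·26 = 55]
  row B: (26, 0, 1)   [0·55 + 1·26 = 26]
  55 = 2·26 + 3   → row C = row A − 2·row B = (3, 1, −2)   [check: 1·55 − 2·26 = 3]
  26 = 8·3 + 2   → row D = row B − 8·row C = (2, −8, 17)   [check: −8·55 + 17·26 = 2]
  3 = 1·2 + 1   → row E = row C − 1·row D = (1, 9, −19)   [check: 9·55 − 19·26 = 1]
  2 = 2·1 + 0   → remainder 0, stop. gcd = 1 (last nonzero row E).
The gcd is 1, so 26 is invertible mod 55. The last nonzero row gives 9·55 − 19·26 = 1, so t = −19. So 26^(−1) ≡ −19 ≡ 36 (mod 55). Verify: 26 · 36 = 936 ≡ 1 (mod 55). ✓

Final answer: 26^(−1) ≡ 36 (mod 55)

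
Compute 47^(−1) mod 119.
47^(−1) ≡ 38 (mod 119)

Apply the extended Euclidean algorithm to (119, 47), tracking rows (r, s, t) with s·119 + t·47 = r. Each division r_prev = q·r_cur + r_new produces the new row as (previous row) − q·(current row):
  row A: (119, 1, 0)   [1·119 + 0·47 = 119]
  row B: (47, 0, 1)   [0·119 + 1·47 = 47]
  119 = 2·47 + 25   → row C = row A − 2·row B = (25, 1, −2)   [check: 1·119 − 2·47 = 25]
  47 = 1·25 + 22   → row D = row B − 1·row C = (22, −1, 3)   [check: −1·119 + 3·47 = 22]
  25 = 1·22 + 3   → row E = row C − 1·row D = (3, 2, −5)   [check: 2·119 − 5·47 = 3]
  22 = 7·3 + 1   → row F = row D − 7·row E = (1, −15, 38)   [check: −15·119 + 38·47 = 1]
  3 = 3·1 + 0   → remainder 0, stop. gcd = 1 (last nonzero row F).
The gcd is 1, so 47 is invertible mod 119. The last nonzero row gives −15·119 + 38·47 = 1, so t = 38. So 47^(−1) ≡ 38 (mod 119). Verify: 47 · 38 = 1786 ≡ 1 (mod 119). ✓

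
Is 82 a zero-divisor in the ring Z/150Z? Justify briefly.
YES

gcd(82, 150) = 2 > 1, so 82 is not a unit in Z/150Z. In Z/nZ every nonzero non-unit is a zero-divisor: explicitly, take b = 150/gcd = 75 ≠ 0 (mod 150); then 82·75 = 6150 = 41·150, i.e. 82·75 ≡ 0 (mod 150). So 82 is a zero-divisor.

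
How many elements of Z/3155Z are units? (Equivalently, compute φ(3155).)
An element a ∈ Z/3155Z is a unit iff gcd(a, 3155) = 1, so the number of units is φ(3155). φ is multiplicative, with φ(p^e) = p^e − p^(e−1). Factorise 3155 = 5 · 631. Then
  φ(3155) = (5 − 1) · (631 − 1) = 4 · 630 = 2520.

Final answer: Z/3155Z has φ(3155) = 2520 units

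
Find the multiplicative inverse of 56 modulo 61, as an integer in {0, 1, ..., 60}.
56^(−1) ≡ 12 (mod 61)

Apply the extended Euclidean algorithm to (61, 56), tracking rows (r, s, t) with s·61 + t·56 = r. Each division r_prev = q·r_cur + r_new produces the new row as (previous row) − q·(current row):
  row A: (61, 1, 0)   [1·61 + 0·56 = 61]
  row B: (56, 0, 1)   [0·61 + 1·56 = 56]
  61 = 1·56 + 5   → row C = row A − 1·row B = (5, 1, −1)   [check: 1·61 − 1·56 = 5]
  56 = 11·5 + 1   → row D = row B − 11·row C = (1, −11, 12)   [check: −11·61 + 12·56 = 1]
  5 = 5·1 + 0   → remainder 0, stop. gcd = 1 (last nonzero row D).
The gcd is 1, so 56 is invertible mod 61. The last nonzero row gives −11·61 + 12·56 = 1, so t = 12. So 56^(−1) ≡ 12 (mod 61). Verify: 56 · 12 = 672 ≡ 1 (mod 61). ✓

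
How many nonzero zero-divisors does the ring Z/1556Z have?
In Z/1556Z each nonzero element is either a unit (gcd with 1556 is 1) or a zero-divisor (gcd > 1). The number of units is φ(1556): factorise 1556 = 2^2 · 389, so φ(1556) = (2^2 − 2^1) · (389 − 1) = 2 · 388 = 776. The nonzero elements number 1556 − 1 = 1555. Hence the nonzero zero-divisors number 1555 − 776 = 779.

Final answer: Z/1556Z has 779 nonzero zero-divisors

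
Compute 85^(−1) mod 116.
85^(−1) ≡ 101 (mod 116)

Apply the extended Euclidean algorithm to (116, 85), tracking rows (r, s, t) with s·116 + t·85 = r. Each division r_prev = q·r_cur + r_new produces the new row as (previous row) − q·(current row):
  row A: (116, 1, 0)   [1·116 + 0·85 = 116]
  row B: (85, 0, 1)   [0·116 + 1·85 = 85]
  116 = 1·85 + 31   → row C = row A − 1·row B = (31, 1, −1)   [check: 1·116 − 1·85 = 31]
  85 = 2·31 + 23   → row D = row B − 2·row C = (23, −2, 3)   [check: −2·116 + 3·85 = 23]
  31 = 1·23 + 8   → row E = row C − 1·row D = (8, 3, −4)   [check: 3·116 − 4·85 = 8]
  23 = 2·8 + 7   → row F = row D − 2·row E = (7, −8, 11)   [check: −8·116 + 11·85 = 7]
  8 = 1·7 + 1   → row G = row E − 1·row F = (1, 11, −15)   [check: 11·116 − 15·85 = 1]
  7 = 7·1 + 0   → remainder 0, stop. gcd = 1 (last nonzero row G).
The gcd is 1, so 85 is invertible mod 116. The last nonzero row gives 11·116 − 15·85 = 1, so t = −15. So 85^(−1) ≡ −15 ≡ 101 (mod 116). Verify: 85 · 101 = 8585 ≡ 1 (mod 116). ✓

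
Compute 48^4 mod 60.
36

Use repeated squaring. Binary(4) = 100. Walk through the bits of the exponent 4 left-to-right: at each bit after the leading one, square the running value, then multiply by 48 if the bit is 1 (always reducing mod 60):
  bit 1 = 1 (leading): start with 48.
  bit 2 = 0: square 48^2 = 2304 ≡ 24 (mod 60).
  bit 3 = 0: square 24^2 = 576 ≡ 36 (mod 60).
Final value: 48^4 ≡ 36 (mod 60).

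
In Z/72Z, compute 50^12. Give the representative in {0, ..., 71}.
64

Use repeated squaring. Binary(12) = 1100. Walk through the bits of the exponent 12 left-to-right: at each bit after the leading one, square the running value, then multiply by 50 if the bit is 1 (always reducing mod 72):
  bit 1 = 1 (leading): start with 50.
  bit 2 = 1: square 50^2 = 2500 ≡ 52; bit is 1, so multiply 52·50 = 2600 ≡ 8 (mod 72).
  bit 3 = 0: square 8^2 = 64 (mod 72).
  bit 4 = 0: square 64^2 = 4096 ≡ 64 (mod 72).
Final value: 50^12 ≡ 64 (mod 72).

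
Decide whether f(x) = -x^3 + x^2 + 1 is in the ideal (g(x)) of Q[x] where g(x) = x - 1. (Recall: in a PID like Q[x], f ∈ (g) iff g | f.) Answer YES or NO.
In Q[x] the ideal (g) consists of all multiples of g, so f ∈ (g) iff g | f, i.e. iff the remainder of f on division by g is 0. Divide f by g (g is monic, so eliminate the leading term of the running remainder at each step):
  leading term -x^3: subtract (-x^2)·g(x) = -x^3 + x^2, leaving 1
The remainder r(x) = 1 ≠ 0 (and deg r < deg g), so g ∤ f, i.e. f ∉ (g).

Final answer: NO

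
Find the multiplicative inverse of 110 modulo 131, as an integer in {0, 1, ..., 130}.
Apply the extended Euclidean algorithm to (131, 110), tracking rows (r, s, t) with s·131 + t·110 = r. Each division r_prev = q·r_cur + r_new produces the new row as (previous row) − q·(current row):
  row A: (131, 1, 0)   [1·131 + 0·110 = 131]
  row B: (110, 0, 1)   [0·131 + 1·110 = 110]
  131 = 1·110 + 21   → row C = row A − 1·row B = (21, 1, −1)   [check: 1·131 − 1·110 = 21]
  110 = 5·21 + 5   → row D = row B − 5·row C = (5, −5, 6)   [check: −5·131 + 6·110 = 5]
  21 = 4·5 + 1   → row E = row C − 4·row D = (1, 21, −25)   [check: 21·131 − 25·110 = 1]
  5 = 5·1 + 0   → remainder 0, stop. gcd = 1 (last nonzero row E).
The gcd is 1, so 110 is invertible mod 131. The last nonzero row gives 21·131 − 25·110 = 1, so t = −25. So 110^(−1) ≡ −25 ≡ 106 (mod 131). Verify: 110 · 106 = 11660 ≡ 1 (mod 131). ✓

Final answer: 110^(−1) ≡ 106 (mod 131)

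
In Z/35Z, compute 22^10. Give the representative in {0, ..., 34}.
29

Use repeated squaring. Binary(10) = 1010. Walk through the bits of the exponent 10 left-to-right: at each bit after the leading one, square the running value, then multiply by 22 if the bit is 1 (always reducing mod 35):
  bit 1 = 1 (leading): start with 22.
  bit 2 = 0: square 22^2 = 484 ≡ 29 (mod 35).
  bit 3 = 1: square 29^2 = 841 ≡ 1; bit is 1, so multiply 1·22 = 22 (mod 35).
  bit 4 = 0: square 22^2 = 484 ≡ 29 (mod 35).
Final value: 22^10 ≡ 29 (mod 35).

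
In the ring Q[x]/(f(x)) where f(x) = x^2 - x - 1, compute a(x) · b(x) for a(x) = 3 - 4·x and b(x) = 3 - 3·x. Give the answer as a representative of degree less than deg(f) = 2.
a · b ≡ 21 - 9·x (mod f(x))

First multiply in Q[x] without reducing: a · b = 12·x^2 - 21·x + 9. Now divide by f(x) = x^2 - x - 1, eliminating the leading term at each step:
  leading term 12·x^2: subtract (12)·f(x) = 12·x^2 - 12·x - 12, leaving 21 - 9·x
The degree is now < 2, so this is the remainder. Hence a · b ≡ 21 - 9·x in Q[x]/(f).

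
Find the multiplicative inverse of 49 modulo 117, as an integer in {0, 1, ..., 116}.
Apply the extended Euclidean algorithm to (117, 49), tracking rows (r, s, t) with s·117 + t·49 = r. Each division r_prev = q·r_cur + r_new produces the new row as (previous row) − q·(current row):
  row A: (117, 1, 0)   [1·117 + 0·49 = 117]
  row B: (49, 0, 1)   [0·117 + 1·49 = 49]
  117 = 2·49 + 19   → row C = row A − 2·row B = (19, 1, −2)   [check: 1·117 − 2·49 = 19]
  49 = 2·19 + 11   → row D = row B − 2·row C = (11, −2, 5)   [check: −2·117 + 5·49 = 11]
  19 = 1·11 + 8   → row E = row C − 1·row D = (8, 3, −7)   [check: 3·117 − 7·49 = 8]
  11 = 1·8 + 3   → row F = row D − 1·row E = (3, −5, 12)   [check: −5·117 + 12·49 = 3]
  8 = 2·3 + 2   → row G = row E − 2·row F = (2, 13, −31)   [check: 13·117 − 31·49 = 2]
  3 = 1·2 + 1   → row H = row F − 1·row G = (1, −18, 43)   [check: −18·117 + 43·49 = 1]
  2 = 2·1 + 0   → remainder 0, stop. gcd = 1 (last nonzero row H).
The gcd is 1, so 49 is invertible mod 117. The last nonzero row gives −18·117 + 43·49 = 1, so t = 43. So 49^(−1) ≡ 43 (mod 117). Verify: 49 · 43 = 2107 ≡ 1 (mod 117). ✓

Final answer: 49^(−1) ≡ 43 (mod 117)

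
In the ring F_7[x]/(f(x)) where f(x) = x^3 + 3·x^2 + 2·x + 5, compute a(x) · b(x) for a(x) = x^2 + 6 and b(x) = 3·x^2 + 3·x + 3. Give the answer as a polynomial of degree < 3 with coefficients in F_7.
a · b ≡ 5·x^2 + x + 6 (mod f(x))

Multiply as integer polynomials: a · b = 3·x^4 + 3·x^3 + 21·x^2 + 18·x + 18. Reducing coefficients mod 7: a · b ≡ 3·x^4 + 3·x^3 + 4·x + 4. Now divide by f(x) = x^3 + 3·x^2 + 2·x + 5 in F_7[x], eliminating the leading term at each step:
  leading term 3·x^4: subtract (3·x)·f(x) = 3·x^4 + 2·x^3 + 6·x^2 + x, leaving x^3 + x^2 + 3·x + 4 (coefficients mod 7)
  leading term x^3: subtract (1)·f(x) = x^3 + 3·x^2 + 2·x + 5, leaving 5·x^2 + x + 6 (coefficients mod 7)
The degree is now < 3, so this is the remainder. Hence a · b ≡ 5·x^2 + x + 6 in F_7[x]/(f).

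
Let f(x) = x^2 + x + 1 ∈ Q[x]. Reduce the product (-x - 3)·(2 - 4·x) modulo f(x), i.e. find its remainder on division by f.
a · b ≡ 6·x - 10 (mod f(x))

First multiply in Q[x] without reducing: a · b = 4·x^2 + 10·x - 6. Now divide by f(x) = x^2 + x + 1, eliminating the leading term at each step:
  leading term 4·x^2: subtract (4)·f(x) = 4·x^2 + 4·x + 4, leaving 6·x - 10
The degree is now < 2, so this is the remainder. Hence a · b ≡ 6·x - 10 in Q[x]/(f).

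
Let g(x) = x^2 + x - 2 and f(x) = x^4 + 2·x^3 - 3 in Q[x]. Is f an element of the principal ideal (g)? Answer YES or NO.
NO

In Q[x] the ideal (g) consists of all multiples of g, so f ∈ (g) iff g | f, i.e. iff the remainder of f on division by g is 0. Divide f by g (g is monic, so eliminate the leading term of the running remainder at each step):
  leading term x^4: subtract (x^2)·g(x) = x^4 + x^3 - 2·x^2, leaving x^3 + 2·x^2 - 3
  leading term x^3: subtract (x)·g(x) = x^3 + x^2 - 2·x, leaving x^2 + 2·x - 3
  leading term x^2: subtract (1)·g(x) = x^2 + x - 2, leaving x - 1
The remainder r(x) = x - 1 ≠ 0 (and deg r < deg g), so g ∤ f, i.e. f ∉ (g).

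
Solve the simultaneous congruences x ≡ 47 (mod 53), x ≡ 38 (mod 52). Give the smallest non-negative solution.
The moduli 53, 52 are pairwise coprime, so by the CRT there is a unique solution mod 53·52 = 2756.
Solve by successive substitution. Start with x ≡ 47 (mod 53).
  Combine with x ≡ 38 (mod 52): write x = 47 + 53·t and require 47 + 53·t ≡ 38 (mod 52), i.e. 53·t ≡ 38 − 47 ≡ 43 (mod 52). Since 53^(−1) ≡ 1 (mod 52) (53 ≡ 1 (mod 52)), t ≡ 1·43 ≡ 43 (mod 52). So x ≡ 47 + 53·43 = 2326 (mod 2756).
Unique solution in [0, 2756): x = 2326.

Final answer: x ≡ 2326 (mod 2756); the representative in [0, 2756) is 2326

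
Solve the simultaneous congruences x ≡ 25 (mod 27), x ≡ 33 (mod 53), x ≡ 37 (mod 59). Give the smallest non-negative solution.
x ≡ 44818 (mod 84429); the representative in [0, 84429) is 44818

The moduli 27, 53, 59 are pairwise coprime, so by the CRT there is a unique solution mod 27·53·59 = 84429.
Solve by successive substitution. Start with x ≡ 25 (mod 27).
  Combine with x ≡ 33 (mod 53): write x = 25 + 27·t and require 25 + 27·t ≡ 33 (mod 53), i.e. 27·t ≡ 33 − 25 ≡ 8 (mod 53). Since 27^(−1) ≡ 2 (mod 53), t ≡ 2·8 ≡ 16 (mod 53). So x ≡ 25 + 27·16 = 457 (mod 1431).
  Combine with x ≡ 37 (mod 59): write x = 457 + 1431·t and require 457 + 1431·t ≡ 37 (mod 59), i.e. 1431·t ≡ 37 − 457 ≡ 52 (mod 59). Since 1431^(−1) ≡ 4 (mod 59) (1431 ≡ 15 (mod 59)), t ≡ 4·52 ≡ 31 (mod 59). So x ≡ 457 + 1431·31 = 44818 (mod 84429).
Unique solution in [0, 84429): x = 44818.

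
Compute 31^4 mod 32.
Use repeated squaring. Binary(4) = 100. Walk through the bits of the exponent 4 left-to-right: at each bit after the leading one, square the running value, then multiply by 31 if the bit is 1 (always reducing mod 32):
  bit 1 = 1 (leading): start with 31.
  bit 2 = 0: square 31^2 = 961 ≡ 1 (mod 32).
  bit 3 = 0: square 1^2 = 1 (mod 32).
Final value: 31^4 ≡ 1 (mod 32).

Final answer: 1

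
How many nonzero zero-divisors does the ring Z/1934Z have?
Z/1934Z has 967 nonzero zero-divisors

In Z/1934Z each nonzero element is either a unit (gcd with 1934 is 1) or a zero-divisor (gcd > 1). The number of units is φ(1934): factorise 1934 = 2 · 967, so φ(1934) = (2 − 1) · (967 − 1) = 1 · 966 = 966. The nonzero elements number 1934 − 1 = 1933. Hence the nonzero zero-divisors number 1933 − 966 = 967.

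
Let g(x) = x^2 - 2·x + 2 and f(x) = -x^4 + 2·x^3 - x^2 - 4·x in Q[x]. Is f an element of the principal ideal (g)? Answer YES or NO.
NO

In Q[x] the ideal (g) consists of all multiples of g, so f ∈ (g) iff g | f, i.e. iff the remainder of f on division by g is 0. Divide f by g (g is monic, so eliminate the leading term of the running remainder at each step):
  leading term -x^4: subtract (-x^2)·g(x) = -x^4 + 2·x^3 - 2·x^2, leaving x^2 - 4·x
  leading term x^2: subtract (1)·g(x) = x^2 - 2·x + 2, leaving -2·x - 2
The remainder r(x) = -2·x - 2 ≠ 0 (and deg r < deg g), so g ∤ f, i.e. f ∉ (g).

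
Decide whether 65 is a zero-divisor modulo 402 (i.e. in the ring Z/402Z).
NO

gcd(65, 402) = 1, so 65 is a unit in Z/402Z (it has a multiplicative inverse). A unit cannot be a zero-divisor: if 65·b ≡ 0 then multiplying both sides by 65^(−1) gives b ≡ 0. So 65 is not a zero-divisor.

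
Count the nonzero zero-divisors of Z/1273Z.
In Z/1273Z each nonzero element is either a unit (gcd with 1273 is 1) or a zero-divisor (gcd > 1). The number of units is φ(1273): factorise 1273 = 19 · 67, so φ(1273) = (19 − 1) · (67 − 1) = 18 · 66 = 1188. The nonzero elements number 1273 − 1 = 1272. Hence the nonzero zero-divisors number 1272 − 1188 = 84.

Final answer: Z/1273Z has 84 nonzero zero-divisors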